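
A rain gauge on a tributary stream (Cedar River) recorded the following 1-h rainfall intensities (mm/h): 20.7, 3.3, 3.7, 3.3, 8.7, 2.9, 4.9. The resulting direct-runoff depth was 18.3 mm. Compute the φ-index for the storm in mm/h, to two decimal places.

φ ≈ 5.55 mm/h

Only the 2 blocks with intensity above φ contribute runoff: 20.7, 8.7 mm/h.
Σ(I−φ)·Δt = d  ⇒  (20.7+8.7 − 2φ)·1 = 18.3
φ = (29.40 − 18.3/1) / 2 = 5.55 mm/h.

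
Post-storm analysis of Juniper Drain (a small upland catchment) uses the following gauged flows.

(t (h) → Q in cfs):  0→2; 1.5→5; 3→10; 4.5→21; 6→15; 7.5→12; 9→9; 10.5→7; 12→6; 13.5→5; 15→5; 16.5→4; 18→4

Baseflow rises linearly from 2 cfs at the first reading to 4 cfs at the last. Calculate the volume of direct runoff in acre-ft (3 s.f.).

Direct-runoff ordinates (Q − Q_b): 0.00, 2.83, 7.67, 18.50, 12.33, 9.17, 6.00, 3.83, 2.67, 1.50, 1.33, 0.17, 0.00 cfs.
ΣQ_DR = 66.00 cfs.
With Δt = 1.5 h = 5400 s, V = ΣQ_DR · Δt = 66.00 × 5400 = 3.56 × 10^5 ft³ = 8.18 acre-ft.

V ≈ 8.18 acre-ft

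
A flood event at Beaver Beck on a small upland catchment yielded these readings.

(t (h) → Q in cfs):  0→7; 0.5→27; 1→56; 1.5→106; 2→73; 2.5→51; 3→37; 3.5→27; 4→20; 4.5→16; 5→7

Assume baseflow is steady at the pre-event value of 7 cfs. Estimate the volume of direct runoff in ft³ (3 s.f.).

Direct-runoff ordinates (Q − Q_b): 0.0, 20.0, 49.0, 99.0, 66.0, 44.0, 30.0, 20.0, 13.0, 9.0, 0.0 cfs.
ΣQ_DR = 350.0 cfs.
With Δt = 0.5 h = 1800 s, V = ΣQ_DR · Δt = 350.0 × 1800 = 6.30 × 10^5 ft³.

V ≈ 6.30 × 10^5 ft³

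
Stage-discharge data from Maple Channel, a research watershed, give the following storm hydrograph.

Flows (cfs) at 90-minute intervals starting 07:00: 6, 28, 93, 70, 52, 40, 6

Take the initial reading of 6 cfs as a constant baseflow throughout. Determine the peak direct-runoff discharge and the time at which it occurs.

Q_p = 87.0 cfs at t = 10:00

Subtracting baseflow gives direct-runoff ordinates: 0.0, 22.0, 87.0, 64.0, 46.0, 34.0, 0.0 cfs.
The maximum is 87.0 cfs, occurring at the reading for t = 10:00.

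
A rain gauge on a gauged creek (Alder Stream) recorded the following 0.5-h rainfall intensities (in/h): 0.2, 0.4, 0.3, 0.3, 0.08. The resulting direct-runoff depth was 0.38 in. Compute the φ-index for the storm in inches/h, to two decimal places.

Only the 4 blocks with intensity above φ contribute runoff: 0.2, 0.4, 0.3, 0.3 in/h.
Σ(I−φ)·Δt = d  ⇒  (0.2+0.4+0.3+0.3 − 4φ)·0.5 = 0.38
φ = (1.200 − 0.38/0.5) / 4 = 0.11 in/h.

φ ≈ 0.11 in/h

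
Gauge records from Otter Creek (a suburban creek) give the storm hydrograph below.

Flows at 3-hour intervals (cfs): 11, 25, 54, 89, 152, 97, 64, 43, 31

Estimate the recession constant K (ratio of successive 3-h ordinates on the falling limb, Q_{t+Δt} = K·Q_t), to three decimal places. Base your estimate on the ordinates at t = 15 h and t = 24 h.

K ≈ 0.684

Using the recession-limb readings at t = 15 h and t = 24 h: Q falls from 97 to 31 cfs over 3 intervals.
K = (Q₂/Q₁)^(1/3) = (31/97)^(1/3) = 0.684.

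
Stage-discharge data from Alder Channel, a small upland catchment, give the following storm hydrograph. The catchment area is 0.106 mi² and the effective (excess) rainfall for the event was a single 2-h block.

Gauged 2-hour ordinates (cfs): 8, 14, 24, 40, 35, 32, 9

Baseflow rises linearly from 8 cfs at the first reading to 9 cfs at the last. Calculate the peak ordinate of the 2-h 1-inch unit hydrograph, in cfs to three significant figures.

Direct runoff: 0.00, 5.83, 15.67, 31.50, 26.33, 23.17, 0.00 cfs; ΣQ_DR = 102.5 cfs, peak = 31.50 cfs.
Runoff depth d = ΣQ_DR·Δt / A = 102.5 × 7200 / (0.106 mi²) = 2.997 in.
The 1-inch UH is the DRH scaled by (1 in)/d, so U_p = 31.50 × 1/2.997 = 10.5 cfs.

U_p ≈ 10.5 cfs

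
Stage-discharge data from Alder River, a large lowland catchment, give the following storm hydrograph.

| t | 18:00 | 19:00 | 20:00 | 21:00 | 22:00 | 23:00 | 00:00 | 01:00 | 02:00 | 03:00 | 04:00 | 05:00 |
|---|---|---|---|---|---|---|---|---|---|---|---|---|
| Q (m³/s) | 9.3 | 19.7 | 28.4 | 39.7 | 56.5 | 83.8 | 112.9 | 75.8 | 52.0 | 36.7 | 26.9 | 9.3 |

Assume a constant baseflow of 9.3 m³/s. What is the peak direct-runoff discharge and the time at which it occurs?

Q_p = 103.6 m³/s at t = 00:00

Subtracting baseflow gives direct-runoff ordinates: 0.0, 10.4, 19.1, 30.4, 47.2, 74.5, 103.6, 66.5, 42.7, 27.4, 17.6, 0.0 m³/s.
The maximum is 103.6 m³/s, occurring at the reading for t = 00:00.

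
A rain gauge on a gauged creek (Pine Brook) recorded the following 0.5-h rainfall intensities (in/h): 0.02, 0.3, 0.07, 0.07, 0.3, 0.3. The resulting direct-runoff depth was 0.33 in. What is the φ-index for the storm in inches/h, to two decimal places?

φ ≈ 0.08 in/h

Only the 3 blocks with intensity above φ contribute runoff: 0.3, 0.3, 0.3 in/h.
Σ(I−φ)·Δt = d  ⇒  (0.3+0.3+0.3 − 3φ)·0.5 = 0.33
φ = (0.9000 − 0.33/0.5) / 3 = 0.08 in/h.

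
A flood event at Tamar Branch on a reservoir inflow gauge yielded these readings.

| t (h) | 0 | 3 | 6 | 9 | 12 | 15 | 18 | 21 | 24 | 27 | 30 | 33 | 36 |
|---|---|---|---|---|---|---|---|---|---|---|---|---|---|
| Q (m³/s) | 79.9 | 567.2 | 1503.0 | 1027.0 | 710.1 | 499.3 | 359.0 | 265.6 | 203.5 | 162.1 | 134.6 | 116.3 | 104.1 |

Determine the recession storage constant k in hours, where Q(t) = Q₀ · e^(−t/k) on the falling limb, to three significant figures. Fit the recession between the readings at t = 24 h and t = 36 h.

On the falling limb, Q drops from 203.5 to 104.1 m³/s between t = 24 h and t = 36 h (Δt = 12 h).
k = −Δt / ln(Q₂/Q₁) = −12 / ln(104.1/203.5) = 17.9 h.

k ≈ 17.9 h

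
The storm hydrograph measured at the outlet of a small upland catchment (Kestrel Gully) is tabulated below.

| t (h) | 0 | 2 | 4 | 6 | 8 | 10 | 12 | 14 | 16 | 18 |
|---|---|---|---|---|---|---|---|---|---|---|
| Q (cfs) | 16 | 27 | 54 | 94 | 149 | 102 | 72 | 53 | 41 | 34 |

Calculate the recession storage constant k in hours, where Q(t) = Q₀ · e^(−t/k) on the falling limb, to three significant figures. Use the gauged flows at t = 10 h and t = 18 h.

On the falling limb, Q drops from 102 to 34 cfs between t = 10 h and t = 18 h (Δt = 8 h).
k = −Δt / ln(Q₂/Q₁) = −8 / ln(34/102) = 7.28 h.

k ≈ 7.28 h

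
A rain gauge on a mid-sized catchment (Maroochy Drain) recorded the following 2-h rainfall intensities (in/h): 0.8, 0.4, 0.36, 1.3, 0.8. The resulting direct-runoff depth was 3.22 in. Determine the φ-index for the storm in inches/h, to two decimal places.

Only the 3 blocks with intensity above φ contribute runoff: 0.8, 1.3, 0.8 in/h.
Σ(I−φ)·Δt = d  ⇒  (0.8+1.3+0.8 − 3φ)·2 = 3.22
φ = (2.900 − 3.22/2) / 3 = 0.43 in/h.

φ ≈ 0.43 in/h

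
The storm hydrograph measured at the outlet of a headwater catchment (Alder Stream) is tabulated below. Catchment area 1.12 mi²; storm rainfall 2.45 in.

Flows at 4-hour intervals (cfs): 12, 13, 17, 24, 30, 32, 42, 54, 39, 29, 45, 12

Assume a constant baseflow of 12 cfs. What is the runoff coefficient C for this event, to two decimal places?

C ≈ 0.46

ΣQ_DR = 205.0 cfs; V = ΣQ_DR·Δt = 2.952 × 10^6 ft³.
Runoff depth d = V / A = 1.135 in.
C = d / P = 1.135 / 2.45 = 0.46.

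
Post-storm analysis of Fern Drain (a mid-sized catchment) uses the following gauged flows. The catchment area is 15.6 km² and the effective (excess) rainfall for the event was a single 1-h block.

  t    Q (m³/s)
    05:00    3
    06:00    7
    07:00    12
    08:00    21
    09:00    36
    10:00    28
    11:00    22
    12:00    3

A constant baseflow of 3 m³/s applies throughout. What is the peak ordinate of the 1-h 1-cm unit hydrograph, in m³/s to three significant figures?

Direct runoff: 0.0, 4.0, 9.0, 18.0, 33.0, 25.0, 19.0, 0.0 m³/s; ΣQ_DR = 108.0 m³/s, peak = 33.0 m³/s.
Runoff depth d = ΣQ_DR·Δt / A = 108.0 × 3600 / (15.6 km²) = 24.92 mm.
The 1-cm UH is the DRH scaled by (10 mm)/d, so U_p = 33.0 × 10/24.92 = 13.2 m³/s.

U_p ≈ 13.2 m³/s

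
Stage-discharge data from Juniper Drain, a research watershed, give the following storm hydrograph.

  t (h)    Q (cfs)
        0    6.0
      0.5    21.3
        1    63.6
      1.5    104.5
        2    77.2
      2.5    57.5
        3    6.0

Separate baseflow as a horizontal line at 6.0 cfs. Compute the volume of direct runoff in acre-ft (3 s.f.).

Direct-runoff ordinates (Q − Q_b): 0.0, 15.3, 57.6, 98.5, 71.2, 51.5, 0.0 cfs.
ΣQ_DR = 294.1 cfs.
With Δt = 0.5 h = 1800 s, V = ΣQ_DR · Δt = 294.1 × 1800 = 5.29 × 10^5 ft³ = 12.2 acre-ft.

V ≈ 12.2 acre-ft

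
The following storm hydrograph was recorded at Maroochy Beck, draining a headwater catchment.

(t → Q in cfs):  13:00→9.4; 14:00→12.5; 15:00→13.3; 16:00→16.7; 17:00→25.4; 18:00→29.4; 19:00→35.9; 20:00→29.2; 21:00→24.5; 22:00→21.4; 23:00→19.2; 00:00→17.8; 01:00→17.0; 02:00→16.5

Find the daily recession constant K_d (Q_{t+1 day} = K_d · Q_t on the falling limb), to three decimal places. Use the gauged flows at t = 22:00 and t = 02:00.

Between t = 22:00 and t = 02:00 the flow falls from 21.4 to 16.5 cfs over 4×1 h = 4 h.
Per-interval ratio K = (16.5/21.4)^(1/4) = 0.9371; K_d = K^(24/1) = 0.210.

K_d ≈ 0.210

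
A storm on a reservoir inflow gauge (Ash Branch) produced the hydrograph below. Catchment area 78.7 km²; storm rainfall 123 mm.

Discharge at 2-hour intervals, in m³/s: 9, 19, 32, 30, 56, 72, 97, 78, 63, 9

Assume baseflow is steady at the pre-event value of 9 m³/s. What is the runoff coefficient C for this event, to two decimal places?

ΣQ_DR = 375.0 m³/s; V = ΣQ_DR·Δt = 2.700 × 10^6 m³.
Runoff depth d = V / A = 34.31 mm.
C = d / P = 34.31 / 123 = 0.28.

C ≈ 0.28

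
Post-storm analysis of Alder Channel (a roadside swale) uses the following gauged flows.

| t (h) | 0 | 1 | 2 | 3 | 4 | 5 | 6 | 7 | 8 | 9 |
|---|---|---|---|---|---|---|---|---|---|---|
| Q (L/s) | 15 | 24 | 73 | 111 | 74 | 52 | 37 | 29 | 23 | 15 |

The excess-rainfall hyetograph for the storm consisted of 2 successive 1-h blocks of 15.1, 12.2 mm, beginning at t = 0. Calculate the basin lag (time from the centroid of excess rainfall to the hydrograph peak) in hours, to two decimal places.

t_L ≈ 2.05 h

Centroid of excess rainfall: t_c = Σ P_i·t̄_i / ΣP_i = 0.9469 h (block centres at 0.5, 1.5 h).
Hydrograph peak occurs at t = 3 h, so basin lag t_L = 3 − 0.9469 = 2.05 h.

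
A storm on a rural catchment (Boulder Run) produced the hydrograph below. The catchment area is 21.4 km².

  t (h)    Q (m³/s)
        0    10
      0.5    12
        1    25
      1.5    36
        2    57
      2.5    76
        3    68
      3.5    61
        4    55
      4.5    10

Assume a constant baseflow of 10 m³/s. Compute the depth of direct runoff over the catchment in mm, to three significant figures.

Direct runoff: 0.0, 2.0, 15.0, 26.0, 47.0, 66.0, 58.0, 51.0, 45.0, 0.0 m³/s; ΣQ_DR = 310.0 m³/s.
V = ΣQ_DR · Δt = 310.0 × 1800 s = 5.580 × 10^5 m³.
Over A = 21.4 km², depth = V / A = 26.1 mm.

d ≈ 26.1 mm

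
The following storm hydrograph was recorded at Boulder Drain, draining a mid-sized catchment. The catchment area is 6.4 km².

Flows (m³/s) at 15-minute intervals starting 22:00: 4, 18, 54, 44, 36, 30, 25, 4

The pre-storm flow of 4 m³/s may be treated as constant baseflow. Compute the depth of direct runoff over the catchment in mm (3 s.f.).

Direct runoff: 0.0, 14.0, 50.0, 40.0, 32.0, 26.0, 21.0, 0.0 m³/s; ΣQ_DR = 183.0 m³/s.
V = ΣQ_DR · Δt = 183.0 × 900 s = 1.647 × 10^5 m³.
Over A = 6.4 km², depth = V / A = 25.7 mm.

d ≈ 25.7 mm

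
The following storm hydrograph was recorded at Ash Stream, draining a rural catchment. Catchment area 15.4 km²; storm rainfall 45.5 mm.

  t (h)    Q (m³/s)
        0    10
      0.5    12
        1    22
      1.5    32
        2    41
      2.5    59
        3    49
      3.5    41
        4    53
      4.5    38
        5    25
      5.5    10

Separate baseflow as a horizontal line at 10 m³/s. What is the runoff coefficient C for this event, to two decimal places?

C ≈ 0.70

ΣQ_DR = 272.0 m³/s; V = ΣQ_DR·Δt = 4.896 × 10^5 m³.
Runoff depth d = V / A = 31.79 mm.
C = d / P = 31.79 / 45.5 = 0.70.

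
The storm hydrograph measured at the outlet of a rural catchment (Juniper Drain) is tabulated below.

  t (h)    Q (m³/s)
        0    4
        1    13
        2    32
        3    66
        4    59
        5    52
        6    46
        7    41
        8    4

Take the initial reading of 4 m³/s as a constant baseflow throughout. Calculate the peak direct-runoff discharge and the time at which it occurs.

Q_p = 62.0 m³/s at t = 3 h

Subtracting baseflow gives direct-runoff ordinates: 0.0, 9.0, 28.0, 62.0, 55.0, 48.0, 42.0, 37.0, 0.0 m³/s.
The maximum is 62.0 m³/s, occurring at the reading for t = 3 h.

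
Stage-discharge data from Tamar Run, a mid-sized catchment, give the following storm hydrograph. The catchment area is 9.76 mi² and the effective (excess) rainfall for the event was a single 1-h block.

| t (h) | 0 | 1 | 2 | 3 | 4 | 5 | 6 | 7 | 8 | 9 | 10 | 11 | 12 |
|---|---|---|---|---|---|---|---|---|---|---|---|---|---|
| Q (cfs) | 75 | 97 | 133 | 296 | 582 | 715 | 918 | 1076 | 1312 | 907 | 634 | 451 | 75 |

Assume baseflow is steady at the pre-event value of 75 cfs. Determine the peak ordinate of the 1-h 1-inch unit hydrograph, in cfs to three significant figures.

U_p ≈ 1240 cfs

Direct runoff: 0.0, 22.0, 58.0, 221.0, 507.0, 640.0, 843.0, 1001.0, 1237.0, 832.0, 559.0, 376.0, 0.0 cfs; ΣQ_DR = 6296 cfs, peak = 1237.0 cfs.
Runoff depth d = ΣQ_DR·Δt / A = 6296 × 3600 / (9.76 mi²) = 0.9996 in.
The 1-inch UH is the DRH scaled by (1 in)/d, so U_p = 1237.0 × 1/0.9996 = 1240 cfs.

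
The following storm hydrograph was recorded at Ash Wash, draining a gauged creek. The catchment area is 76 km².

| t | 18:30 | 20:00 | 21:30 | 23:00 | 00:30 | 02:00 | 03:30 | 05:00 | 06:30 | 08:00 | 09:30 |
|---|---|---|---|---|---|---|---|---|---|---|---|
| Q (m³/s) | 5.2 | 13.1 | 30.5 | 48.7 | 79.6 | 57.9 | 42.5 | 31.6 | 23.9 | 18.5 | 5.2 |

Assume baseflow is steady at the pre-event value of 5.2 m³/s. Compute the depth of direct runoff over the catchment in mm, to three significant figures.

d ≈ 21.3 mm

Direct runoff: 0.0, 7.9, 25.3, 43.5, 74.4, 52.7, 37.3, 26.4, 18.7, 13.3, 0.0 m³/s; ΣQ_DR = 299.5 m³/s.
V = ΣQ_DR · Δt = 299.5 × 5400 s = 1.617 × 10^6 m³.
Over A = 76 km², depth = V / A = 21.3 mm.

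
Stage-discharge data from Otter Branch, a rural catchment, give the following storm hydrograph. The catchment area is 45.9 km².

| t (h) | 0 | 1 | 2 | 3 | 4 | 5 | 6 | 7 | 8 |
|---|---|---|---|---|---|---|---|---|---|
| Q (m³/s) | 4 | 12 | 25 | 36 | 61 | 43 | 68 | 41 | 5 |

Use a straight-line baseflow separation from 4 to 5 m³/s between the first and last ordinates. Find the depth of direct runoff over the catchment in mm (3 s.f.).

Direct runoff: 0.00, 7.88, 20.75, 31.62, 56.50, 38.38, 63.25, 36.12, 0.00 m³/s; ΣQ_DR = 254.5 m³/s.
V = ΣQ_DR · Δt = 254.5 × 3600 s = 9.162 × 10^5 m³.
Over A = 45.9 km², depth = V / A = 20.0 mm.

d ≈ 20.0 mm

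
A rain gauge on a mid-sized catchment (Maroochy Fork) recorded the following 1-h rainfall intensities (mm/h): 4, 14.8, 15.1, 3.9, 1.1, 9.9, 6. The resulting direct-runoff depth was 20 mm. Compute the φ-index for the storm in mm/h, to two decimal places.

Only the 3 blocks with intensity above φ contribute runoff: 14.8, 15.1, 9.9 mm/h.
Σ(I−φ)·Δt = d  ⇒  (14.8+15.1+9.9 − 3φ)·1 = 20
φ = (39.80 − 20/1) / 3 = 6.60 mm/h.

φ ≈ 6.60 mm/h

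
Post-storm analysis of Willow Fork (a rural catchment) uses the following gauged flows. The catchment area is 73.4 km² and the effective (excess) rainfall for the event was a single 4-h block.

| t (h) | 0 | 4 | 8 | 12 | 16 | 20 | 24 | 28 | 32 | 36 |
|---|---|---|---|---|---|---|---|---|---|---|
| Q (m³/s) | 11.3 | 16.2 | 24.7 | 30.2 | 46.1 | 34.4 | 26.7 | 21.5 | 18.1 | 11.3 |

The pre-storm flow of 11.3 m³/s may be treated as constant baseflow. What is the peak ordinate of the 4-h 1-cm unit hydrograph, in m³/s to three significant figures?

Direct runoff: 0.0, 4.9, 13.4, 18.9, 34.8, 23.1, 15.4, 10.2, 6.8, 0.0 m³/s; ΣQ_DR = 127.5 m³/s, peak = 34.8 m³/s.
Runoff depth d = ΣQ_DR·Δt / A = 127.5 × 14400 / (73.4 km²) = 25.01 mm.
The 1-cm UH is the DRH scaled by (10 mm)/d, so U_p = 34.8 × 10/25.01 = 13.9 m³/s.

U_p ≈ 13.9 m³/s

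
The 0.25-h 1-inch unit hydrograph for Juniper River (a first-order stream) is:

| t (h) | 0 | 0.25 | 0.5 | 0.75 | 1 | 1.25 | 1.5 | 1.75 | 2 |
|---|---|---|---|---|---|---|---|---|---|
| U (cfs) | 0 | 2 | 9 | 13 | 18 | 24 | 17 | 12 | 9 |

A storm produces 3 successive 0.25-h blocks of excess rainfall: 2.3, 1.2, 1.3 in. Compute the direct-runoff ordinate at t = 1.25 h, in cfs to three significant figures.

Q ≈ 93.7 cfs

By discrete convolution, Q_j = Σ (P_i / 1 in) · U_{j−i}.
At t = 1.25 h (j=5): Q = (2.3/1)·24 + (1.2/1)·18 + (1.3/1)·13 = 93.7 cfs.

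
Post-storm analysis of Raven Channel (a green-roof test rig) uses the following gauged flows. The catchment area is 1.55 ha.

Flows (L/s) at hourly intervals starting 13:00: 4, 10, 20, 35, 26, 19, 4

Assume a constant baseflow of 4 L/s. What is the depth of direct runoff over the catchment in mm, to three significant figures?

d ≈ 20.9 mm

Direct runoff: 0.0, 6.0, 16.0, 31.0, 22.0, 15.0, 0.0 L/s; ΣQ_DR = 90.00 L/s.
V = ΣQ_DR · Δt = 90.00 × 3600 s = 3.240 × 10^5 L.
Over A = 1.55 ha, depth = V / A = 20.9 mm.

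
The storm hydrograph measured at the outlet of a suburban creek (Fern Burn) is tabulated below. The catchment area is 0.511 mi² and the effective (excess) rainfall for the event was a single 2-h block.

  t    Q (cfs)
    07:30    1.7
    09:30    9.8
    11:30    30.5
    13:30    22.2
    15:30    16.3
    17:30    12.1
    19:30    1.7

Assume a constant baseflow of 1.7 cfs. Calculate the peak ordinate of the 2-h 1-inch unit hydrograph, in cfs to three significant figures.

U_p ≈ 57.6 cfs

Direct runoff: 0.0, 8.1, 28.8, 20.5, 14.6, 10.4, 0.0 cfs; ΣQ_DR = 82.40 cfs, peak = 28.8 cfs.
Runoff depth d = ΣQ_DR·Δt / A = 82.40 × 7200 / (0.511 mi²) = 0.4997 in.
The 1-inch UH is the DRH scaled by (1 in)/d, so U_p = 28.8 × 1/0.4997 = 57.6 cfs.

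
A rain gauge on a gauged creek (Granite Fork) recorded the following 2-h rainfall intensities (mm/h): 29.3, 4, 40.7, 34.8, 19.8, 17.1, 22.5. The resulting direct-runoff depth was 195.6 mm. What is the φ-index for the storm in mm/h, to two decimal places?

Only the 6 blocks with intensity above φ contribute runoff: 29.3, 40.7, 34.8, 19.8, 17.1, 22.5 mm/h.
Σ(I−φ)·Δt = d  ⇒  (29.3+40.7+34.8+19.8+17.1+22.5 − 6φ)·2 = 195.6
φ = (164.2 − 195.6/2) / 6 = 11.07 mm/h.

φ ≈ 11.07 mm/h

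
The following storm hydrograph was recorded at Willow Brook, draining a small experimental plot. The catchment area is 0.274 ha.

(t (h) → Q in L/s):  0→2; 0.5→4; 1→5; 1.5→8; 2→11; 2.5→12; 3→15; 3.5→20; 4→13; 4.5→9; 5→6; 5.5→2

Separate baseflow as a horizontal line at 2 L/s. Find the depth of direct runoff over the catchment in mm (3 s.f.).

d ≈ 54.5 mm

Direct runoff: 0.0, 2.0, 3.0, 6.0, 9.0, 10.0, 13.0, 18.0, 11.0, 7.0, 4.0, 0.0 L/s; ΣQ_DR = 83.00 L/s.
V = ΣQ_DR · Δt = 83.00 × 1800 s = 1.494 × 10^5 L.
Over A = 0.274 ha, depth = V / A = 54.5 mm.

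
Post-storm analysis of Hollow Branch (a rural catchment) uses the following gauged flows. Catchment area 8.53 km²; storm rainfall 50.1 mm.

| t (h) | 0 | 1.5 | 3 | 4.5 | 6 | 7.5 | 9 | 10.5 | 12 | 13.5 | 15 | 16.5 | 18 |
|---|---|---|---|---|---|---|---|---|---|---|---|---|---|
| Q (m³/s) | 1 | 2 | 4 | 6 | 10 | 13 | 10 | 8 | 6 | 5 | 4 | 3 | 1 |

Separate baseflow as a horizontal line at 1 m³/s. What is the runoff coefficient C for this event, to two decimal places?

ΣQ_DR = 60.00 m³/s; V = ΣQ_DR·Δt = 3.240 × 10^5 m³.
Runoff depth d = V / A = 37.98 mm.
C = d / P = 37.98 / 50.1 = 0.76.

C ≈ 0.76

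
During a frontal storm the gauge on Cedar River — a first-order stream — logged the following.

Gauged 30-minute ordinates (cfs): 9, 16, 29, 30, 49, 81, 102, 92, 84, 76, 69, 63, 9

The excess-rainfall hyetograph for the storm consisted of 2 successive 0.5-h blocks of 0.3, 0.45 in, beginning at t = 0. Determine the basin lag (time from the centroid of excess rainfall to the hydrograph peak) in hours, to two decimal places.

Centroid of excess rainfall: t_c = Σ P_i·t̄_i / ΣP_i = 0.5500 h (block centres at 0.25, 0.75 h).
Hydrograph peak occurs at t = 3 h, so basin lag t_L = 3 − 0.5500 = 2.45 h.

t_L ≈ 2.45 h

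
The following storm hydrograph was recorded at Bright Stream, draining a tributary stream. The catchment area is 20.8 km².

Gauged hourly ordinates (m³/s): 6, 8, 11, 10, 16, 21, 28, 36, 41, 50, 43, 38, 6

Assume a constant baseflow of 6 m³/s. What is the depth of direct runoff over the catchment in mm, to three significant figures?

d ≈ 40.8 mm

Direct runoff: 0.0, 2.0, 5.0, 4.0, 10.0, 15.0, 22.0, 30.0, 35.0, 44.0, 37.0, 32.0, 0.0 m³/s; ΣQ_DR = 236.0 m³/s.
V = ΣQ_DR · Δt = 236.0 × 3600 s = 8.496 × 10^5 m³.
Over A = 20.8 km², depth = V / A = 40.8 mm.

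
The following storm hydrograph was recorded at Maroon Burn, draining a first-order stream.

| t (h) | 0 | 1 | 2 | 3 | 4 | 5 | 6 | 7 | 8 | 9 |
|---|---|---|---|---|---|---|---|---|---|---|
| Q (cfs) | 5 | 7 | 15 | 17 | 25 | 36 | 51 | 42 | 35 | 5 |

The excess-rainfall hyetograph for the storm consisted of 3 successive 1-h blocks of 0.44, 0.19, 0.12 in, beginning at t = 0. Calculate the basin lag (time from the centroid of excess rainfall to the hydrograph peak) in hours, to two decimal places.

Centroid of excess rainfall: t_c = Σ P_i·t̄_i / ΣP_i = 1.0733 h (block centres at 0.5, 1.5, 2.5 h).
Hydrograph peak occurs at t = 6 h, so basin lag t_L = 6 − 1.0733 = 4.93 h.

t_L ≈ 4.93 h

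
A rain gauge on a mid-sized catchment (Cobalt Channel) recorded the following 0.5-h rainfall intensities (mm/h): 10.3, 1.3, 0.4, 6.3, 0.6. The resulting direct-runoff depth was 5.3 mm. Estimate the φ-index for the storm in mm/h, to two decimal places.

Only the 2 blocks with intensity above φ contribute runoff: 10.3, 6.3 mm/h.
Σ(I−φ)·Δt = d  ⇒  (10.3+6.3 − 2φ)·0.5 = 5.3
φ = (16.60 − 5.3/0.5) / 2 = 3.00 mm/h.

φ ≈ 3.00 mm/h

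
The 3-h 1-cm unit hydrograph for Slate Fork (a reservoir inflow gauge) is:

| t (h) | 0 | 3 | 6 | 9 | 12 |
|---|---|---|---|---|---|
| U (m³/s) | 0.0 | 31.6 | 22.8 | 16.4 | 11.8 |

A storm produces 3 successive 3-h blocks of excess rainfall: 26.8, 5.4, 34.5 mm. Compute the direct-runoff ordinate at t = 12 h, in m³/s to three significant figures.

By discrete convolution, Q_j = Σ (P_i / 10 mm) · U_{j−i}.
At t = 12 h (j=4): Q = (26.8/10)·11.8 + (5.4/10)·16.4 + (34.5/10)·22.8 = 119 m³/s.

Q ≈ 119 m³/s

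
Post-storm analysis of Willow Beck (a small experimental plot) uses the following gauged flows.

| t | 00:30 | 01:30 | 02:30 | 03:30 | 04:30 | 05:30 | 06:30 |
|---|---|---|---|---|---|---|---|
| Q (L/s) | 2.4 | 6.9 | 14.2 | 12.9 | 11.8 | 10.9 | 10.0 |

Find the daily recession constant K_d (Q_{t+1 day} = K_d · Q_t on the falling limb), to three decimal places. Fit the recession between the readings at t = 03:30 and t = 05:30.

K_d ≈ 0.132

Between t = 03:30 and t = 05:30 the flow falls from 12.9 to 10.9 L/s over 2×1 h = 2 h.
Per-interval ratio K = (10.9/12.9)^(1/2) = 0.9192; K_d = K^(24/1) = 0.132.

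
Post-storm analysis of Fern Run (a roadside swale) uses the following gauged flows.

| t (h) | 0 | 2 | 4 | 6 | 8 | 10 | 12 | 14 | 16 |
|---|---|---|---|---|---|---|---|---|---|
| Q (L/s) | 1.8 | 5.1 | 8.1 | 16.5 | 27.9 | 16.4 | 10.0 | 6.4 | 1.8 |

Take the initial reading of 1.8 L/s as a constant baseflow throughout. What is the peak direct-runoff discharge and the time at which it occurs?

Q_p = 26.1 L/s at t = 8 h

Subtracting baseflow gives direct-runoff ordinates: 0.0, 3.3, 6.3, 14.7, 26.1, 14.6, 8.2, 4.6, 0.0 L/s.
The maximum is 26.1 L/s, occurring at the reading for t = 8 h.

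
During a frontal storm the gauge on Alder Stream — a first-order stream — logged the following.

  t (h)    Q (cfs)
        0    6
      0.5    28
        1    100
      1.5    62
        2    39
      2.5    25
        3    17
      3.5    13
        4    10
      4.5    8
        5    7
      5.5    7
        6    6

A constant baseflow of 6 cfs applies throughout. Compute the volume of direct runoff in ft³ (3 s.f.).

Direct-runoff ordinates (Q − Q_b): 0.0, 22.0, 94.0, 56.0, 33.0, 19.0, 11.0, 7.0, 4.0, 2.0, 1.0, 1.0, 0.0 cfs.
ΣQ_DR = 250.0 cfs.
With Δt = 0.5 h = 1800 s, V = ΣQ_DR · Δt = 250.0 × 1800 = 4.50 × 10^5 ft³.

V ≈ 4.50 × 10^5 ft³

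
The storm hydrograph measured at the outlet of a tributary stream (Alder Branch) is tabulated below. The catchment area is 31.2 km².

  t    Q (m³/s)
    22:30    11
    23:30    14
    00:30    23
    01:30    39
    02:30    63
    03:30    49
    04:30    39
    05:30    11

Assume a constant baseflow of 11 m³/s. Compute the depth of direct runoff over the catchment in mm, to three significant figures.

Direct runoff: 0.0, 3.0, 12.0, 28.0, 52.0, 38.0, 28.0, 0.0 m³/s; ΣQ_DR = 161.0 m³/s.
V = ΣQ_DR · Δt = 161.0 × 3600 s = 5.796 × 10^5 m³.
Over A = 31.2 km², depth = V / A = 18.6 mm.

d ≈ 18.6 mm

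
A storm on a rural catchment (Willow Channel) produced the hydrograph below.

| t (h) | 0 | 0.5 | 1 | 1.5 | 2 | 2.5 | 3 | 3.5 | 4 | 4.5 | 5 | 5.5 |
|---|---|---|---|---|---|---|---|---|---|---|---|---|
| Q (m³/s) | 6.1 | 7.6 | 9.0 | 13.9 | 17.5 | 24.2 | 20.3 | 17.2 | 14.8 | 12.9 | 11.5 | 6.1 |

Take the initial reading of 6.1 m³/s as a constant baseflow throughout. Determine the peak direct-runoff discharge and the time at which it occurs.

Subtracting baseflow gives direct-runoff ordinates: 0.0, 1.5, 2.9, 7.8, 11.4, 18.1, 14.2, 11.1, 8.7, 6.8, 5.4, 0.0 m³/s.
The maximum is 18.1 m³/s, occurring at the reading for t = 2.5 h.

Q_p = 18.1 m³/s at t = 2.5 h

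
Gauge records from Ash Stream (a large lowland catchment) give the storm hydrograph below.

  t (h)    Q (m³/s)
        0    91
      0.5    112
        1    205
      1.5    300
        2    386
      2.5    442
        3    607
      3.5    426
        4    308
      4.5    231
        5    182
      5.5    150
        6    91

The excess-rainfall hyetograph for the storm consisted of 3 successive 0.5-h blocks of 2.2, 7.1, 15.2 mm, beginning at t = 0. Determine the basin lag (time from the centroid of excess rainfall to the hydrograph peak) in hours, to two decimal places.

Centroid of excess rainfall: t_c = Σ P_i·t̄_i / ΣP_i = 1.0153 h (block centres at 0.25, 0.75, 1.25 h).
Hydrograph peak occurs at t = 3 h, so basin lag t_L = 3 − 1.0153 = 1.98 h.

t_L ≈ 1.98 h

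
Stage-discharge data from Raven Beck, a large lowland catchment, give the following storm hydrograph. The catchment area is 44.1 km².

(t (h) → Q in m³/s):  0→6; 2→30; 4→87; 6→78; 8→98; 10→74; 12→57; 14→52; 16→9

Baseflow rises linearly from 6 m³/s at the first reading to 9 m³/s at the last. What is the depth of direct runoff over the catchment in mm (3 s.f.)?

Direct runoff: 0.00, 23.62, 80.25, 70.88, 90.50, 66.12, 48.75, 43.38, 0.00 m³/s; ΣQ_DR = 423.5 m³/s.
V = ΣQ_DR · Δt = 423.5 × 7200 s = 3.049 × 10^6 m³.
Over A = 44.1 km², depth = V / A = 69.1 mm.

d ≈ 69.1 mm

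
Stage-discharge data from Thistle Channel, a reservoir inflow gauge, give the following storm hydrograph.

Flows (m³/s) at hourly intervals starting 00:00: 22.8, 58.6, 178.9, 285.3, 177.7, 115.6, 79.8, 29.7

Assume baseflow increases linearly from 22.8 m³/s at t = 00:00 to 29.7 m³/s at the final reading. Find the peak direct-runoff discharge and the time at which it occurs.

Subtracting baseflow gives direct-runoff ordinates: 0.00, 34.81, 154.13, 259.54, 150.96, 87.87, 51.09, 0.00 m³/s.
The maximum is 259.54 m³/s, occurring at the reading for t = 03:00.

Q_p = 259.54 m³/s at t = 03:00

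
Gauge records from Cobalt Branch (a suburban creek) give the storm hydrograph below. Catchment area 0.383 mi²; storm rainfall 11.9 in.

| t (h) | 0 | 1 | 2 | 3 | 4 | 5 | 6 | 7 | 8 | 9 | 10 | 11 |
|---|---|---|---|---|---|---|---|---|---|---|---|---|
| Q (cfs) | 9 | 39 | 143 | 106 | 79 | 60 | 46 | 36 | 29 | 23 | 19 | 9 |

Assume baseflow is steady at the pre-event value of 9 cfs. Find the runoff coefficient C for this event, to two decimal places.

ΣQ_DR = 490.0 cfs; V = ΣQ_DR·Δt = 1.764 × 10^6 ft³.
Runoff depth d = V / A = 1.982 in.
C = d / P = 1.982 / 11.9 = 0.17.

C ≈ 0.17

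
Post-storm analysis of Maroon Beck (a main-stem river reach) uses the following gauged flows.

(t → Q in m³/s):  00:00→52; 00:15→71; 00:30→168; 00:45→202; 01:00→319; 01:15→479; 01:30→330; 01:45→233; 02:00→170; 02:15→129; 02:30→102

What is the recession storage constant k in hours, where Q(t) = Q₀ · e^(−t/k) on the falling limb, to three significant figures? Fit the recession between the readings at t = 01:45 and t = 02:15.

On the falling limb, Q drops from 233 to 129 m³/s between t = 01:45 and t = 02:15 (Δt = 0.5 h).
k = −Δt / ln(Q₂/Q₁) = −0.5 / ln(129/233) = 0.846 h.

k ≈ 0.846 h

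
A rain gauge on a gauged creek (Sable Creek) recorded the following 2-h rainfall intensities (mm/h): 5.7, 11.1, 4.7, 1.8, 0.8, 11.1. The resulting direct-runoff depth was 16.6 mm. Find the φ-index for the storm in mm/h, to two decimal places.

Only the 2 blocks with intensity above φ contribute runoff: 11.1, 11.1 mm/h.
Σ(I−φ)·Δt = d  ⇒  (11.1+11.1 − 2φ)·2 = 16.6
φ = (22.20 − 16.6/2) / 2 = 6.95 mm/h.

φ ≈ 6.95 mm/h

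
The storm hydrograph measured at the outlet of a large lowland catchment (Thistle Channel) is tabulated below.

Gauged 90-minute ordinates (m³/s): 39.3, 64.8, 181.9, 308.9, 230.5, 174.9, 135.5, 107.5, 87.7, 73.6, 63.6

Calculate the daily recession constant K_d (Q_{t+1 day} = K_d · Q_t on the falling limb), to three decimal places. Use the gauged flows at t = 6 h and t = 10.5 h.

K_d ≈ 0.017

Between t = 6 h and t = 10.5 h the flow falls from 230.5 to 107.5 m³/s over 3×1.5 h = 4.5 h.
Per-interval ratio K = (107.5/230.5)^(1/3) = 0.7755; K_d = K^(24/1.5) = 0.017.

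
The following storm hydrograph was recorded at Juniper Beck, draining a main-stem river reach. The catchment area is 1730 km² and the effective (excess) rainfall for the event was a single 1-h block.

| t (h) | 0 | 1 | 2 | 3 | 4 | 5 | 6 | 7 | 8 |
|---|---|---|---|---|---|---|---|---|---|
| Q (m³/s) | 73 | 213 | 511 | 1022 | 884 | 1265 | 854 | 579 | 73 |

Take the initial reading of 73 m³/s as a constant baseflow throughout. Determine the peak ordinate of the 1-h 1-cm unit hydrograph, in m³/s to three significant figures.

U_p ≈ 1190 m³/s

Direct runoff: 0.0, 140.0, 438.0, 949.0, 811.0, 1192.0, 781.0, 506.0, 0.0 m³/s; ΣQ_DR = 4817 m³/s, peak = 1192.0 m³/s.
Runoff depth d = ΣQ_DR·Δt / A = 4817 × 3600 / (1730 km²) = 10.02 mm.
The 1-cm UH is the DRH scaled by (10 mm)/d, so U_p = 1192.0 × 10/10.02 = 1190 m³/s.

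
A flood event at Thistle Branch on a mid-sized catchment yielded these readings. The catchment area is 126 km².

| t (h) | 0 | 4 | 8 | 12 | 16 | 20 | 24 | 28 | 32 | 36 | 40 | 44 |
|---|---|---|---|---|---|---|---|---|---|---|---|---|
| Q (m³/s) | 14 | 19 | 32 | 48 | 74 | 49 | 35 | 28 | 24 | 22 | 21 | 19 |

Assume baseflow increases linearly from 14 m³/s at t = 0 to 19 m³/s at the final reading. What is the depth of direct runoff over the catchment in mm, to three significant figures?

Direct runoff: 0.00, 4.55, 17.09, 32.64, 58.18, 32.73, 18.27, 10.82, 6.36, 3.91, 2.45, 0.00 m³/s; ΣQ_DR = 187.0 m³/s.
V = ΣQ_DR · Δt = 187.0 × 14400 s = 2.693 × 10^6 m³.
Over A = 126 km², depth = V / A = 21.4 mm.

d ≈ 21.4 mm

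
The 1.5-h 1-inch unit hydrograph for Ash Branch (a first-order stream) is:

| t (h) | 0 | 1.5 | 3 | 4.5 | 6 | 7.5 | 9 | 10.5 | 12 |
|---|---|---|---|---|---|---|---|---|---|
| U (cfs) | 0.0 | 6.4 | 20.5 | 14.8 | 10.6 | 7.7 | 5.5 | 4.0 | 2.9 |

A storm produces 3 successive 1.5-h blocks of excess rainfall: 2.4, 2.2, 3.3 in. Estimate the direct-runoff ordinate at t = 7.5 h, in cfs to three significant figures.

By discrete convolution, Q_j = Σ (P_i / 1 in) · U_{j−i}.
At t = 7.5 h (j=5): Q = (2.4/1)·7.7 + (2.2/1)·10.6 + (3.3/1)·14.8 = 90.6 cfs.

Q ≈ 90.6 cfs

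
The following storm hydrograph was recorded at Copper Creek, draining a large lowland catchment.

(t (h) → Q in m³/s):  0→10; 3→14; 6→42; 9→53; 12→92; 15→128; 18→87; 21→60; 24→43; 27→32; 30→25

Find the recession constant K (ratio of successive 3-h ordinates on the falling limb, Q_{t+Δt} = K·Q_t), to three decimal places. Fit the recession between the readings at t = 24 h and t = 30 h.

K ≈ 0.762

Using the recession-limb readings at t = 24 h and t = 30 h: Q falls from 43 to 25 m³/s over 2 intervals.
K = (Q₂/Q₁)^(1/2) = (25/43)^(1/2) = 0.762.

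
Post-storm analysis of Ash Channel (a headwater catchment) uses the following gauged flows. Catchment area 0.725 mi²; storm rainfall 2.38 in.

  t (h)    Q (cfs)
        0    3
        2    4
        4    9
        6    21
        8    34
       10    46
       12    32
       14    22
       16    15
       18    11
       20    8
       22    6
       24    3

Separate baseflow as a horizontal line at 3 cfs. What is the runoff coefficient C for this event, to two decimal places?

C ≈ 0.31

ΣQ_DR = 175.0 cfs; V = ΣQ_DR·Δt = 1.260 × 10^6 ft³.
Runoff depth d = V / A = 0.7481 in.
C = d / P = 0.7481 / 2.38 = 0.31.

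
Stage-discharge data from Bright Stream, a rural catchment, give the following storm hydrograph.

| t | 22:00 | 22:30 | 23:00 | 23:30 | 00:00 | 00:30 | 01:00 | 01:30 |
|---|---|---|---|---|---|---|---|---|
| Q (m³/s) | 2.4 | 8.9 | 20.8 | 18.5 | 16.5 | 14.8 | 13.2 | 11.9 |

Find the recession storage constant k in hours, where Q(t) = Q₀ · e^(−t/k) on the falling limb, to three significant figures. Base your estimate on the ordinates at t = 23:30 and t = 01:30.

k ≈ 4.53 h

On the falling limb, Q drops from 18.5 to 11.9 m³/s between t = 23:30 and t = 01:30 (Δt = 2 h).
k = −Δt / ln(Q₂/Q₁) = −2 / ln(11.9/18.5) = 4.53 h.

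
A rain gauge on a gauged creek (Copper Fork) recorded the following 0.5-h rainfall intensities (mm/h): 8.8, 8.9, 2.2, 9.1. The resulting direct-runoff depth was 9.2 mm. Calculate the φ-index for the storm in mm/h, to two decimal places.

φ ≈ 2.80 mm/h

Only the 3 blocks with intensity above φ contribute runoff: 8.8, 8.9, 9.1 mm/h.
Σ(I−φ)·Δt = d  ⇒  (8.8+8.9+9.1 − 3φ)·0.5 = 9.2
φ = (26.80 − 9.2/0.5) / 3 = 2.80 mm/h.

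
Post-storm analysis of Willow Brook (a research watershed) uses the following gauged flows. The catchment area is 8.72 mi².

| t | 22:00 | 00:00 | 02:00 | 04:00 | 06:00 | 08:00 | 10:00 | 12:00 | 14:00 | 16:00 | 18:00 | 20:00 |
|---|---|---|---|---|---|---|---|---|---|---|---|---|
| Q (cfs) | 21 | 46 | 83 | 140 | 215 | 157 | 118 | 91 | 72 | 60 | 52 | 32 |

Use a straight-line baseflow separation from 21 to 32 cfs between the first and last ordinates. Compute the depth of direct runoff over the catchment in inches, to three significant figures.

Direct runoff: 0.00, 24.00, 60.00, 116.00, 190.00, 131.00, 91.00, 63.00, 43.00, 30.00, 21.00, 0.00 cfs; ΣQ_DR = 769.0 cfs.
V = ΣQ_DR · Δt = 769.0 × 7200 s = 5.537 × 10^6 ft³.
Over A = 8.72 mi², depth = V / A = 0.273 in.

d ≈ 0.273 in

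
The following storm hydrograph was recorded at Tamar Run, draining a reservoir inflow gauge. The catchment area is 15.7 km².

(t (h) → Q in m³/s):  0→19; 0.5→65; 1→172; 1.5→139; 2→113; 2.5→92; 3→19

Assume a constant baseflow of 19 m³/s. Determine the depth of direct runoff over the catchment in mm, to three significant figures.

d ≈ 55.7 mm

Direct runoff: 0.0, 46.0, 153.0, 120.0, 94.0, 73.0, 0.0 m³/s; ΣQ_DR = 486.0 m³/s.
V = ΣQ_DR · Δt = 486.0 × 1800 s = 8.748 × 10^5 m³.
Over A = 15.7 km², depth = V / A = 55.7 mm.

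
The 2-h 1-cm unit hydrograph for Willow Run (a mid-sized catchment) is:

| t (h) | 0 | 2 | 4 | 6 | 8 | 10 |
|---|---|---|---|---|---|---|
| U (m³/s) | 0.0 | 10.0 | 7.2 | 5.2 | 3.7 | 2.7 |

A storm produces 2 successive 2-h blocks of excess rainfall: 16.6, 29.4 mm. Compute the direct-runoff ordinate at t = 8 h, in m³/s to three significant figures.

By discrete convolution, Q_j = Σ (P_i / 10 mm) · U_{j−i}.
At t = 8 h (j=4): Q = (16.6/10)·3.7 + (29.4/10)·5.2 = 21.4 m³/s.

Q ≈ 21.4 m³/s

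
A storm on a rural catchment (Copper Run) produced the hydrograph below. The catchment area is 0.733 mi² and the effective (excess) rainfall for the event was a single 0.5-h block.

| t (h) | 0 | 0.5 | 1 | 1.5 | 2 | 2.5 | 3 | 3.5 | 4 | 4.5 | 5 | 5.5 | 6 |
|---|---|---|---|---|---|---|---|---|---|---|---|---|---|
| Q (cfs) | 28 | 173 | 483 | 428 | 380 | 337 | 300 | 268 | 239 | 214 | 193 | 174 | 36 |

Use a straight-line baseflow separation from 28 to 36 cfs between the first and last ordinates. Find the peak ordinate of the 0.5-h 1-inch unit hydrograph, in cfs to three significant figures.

U_p ≈ 151 cfs

Direct runoff: 0.00, 144.33, 453.67, 398.00, 349.33, 305.67, 268.00, 235.33, 205.67, 180.00, 158.33, 138.67, 0.00 cfs; ΣQ_DR = 2837 cfs, peak = 453.67 cfs.
Runoff depth d = ΣQ_DR·Δt / A = 2837 × 1800 / (0.733 mi²) = 2.999 in.
The 1-inch UH is the DRH scaled by (1 in)/d, so U_p = 453.67 × 1/2.999 = 151 cfs.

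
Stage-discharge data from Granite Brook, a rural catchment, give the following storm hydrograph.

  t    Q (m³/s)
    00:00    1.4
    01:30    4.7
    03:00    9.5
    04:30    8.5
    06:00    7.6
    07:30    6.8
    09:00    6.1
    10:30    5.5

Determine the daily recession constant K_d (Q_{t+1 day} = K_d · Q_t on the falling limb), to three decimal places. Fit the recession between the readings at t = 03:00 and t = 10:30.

Between t = 03:00 and t = 10:30 the flow falls from 9.5 to 5.5 m³/s over 5×1.5 h = 7.5 h.
Per-interval ratio K = (5.5/9.5)^(1/5) = 0.8965; K_d = K^(24/1.5) = 0.174.

K_d ≈ 0.174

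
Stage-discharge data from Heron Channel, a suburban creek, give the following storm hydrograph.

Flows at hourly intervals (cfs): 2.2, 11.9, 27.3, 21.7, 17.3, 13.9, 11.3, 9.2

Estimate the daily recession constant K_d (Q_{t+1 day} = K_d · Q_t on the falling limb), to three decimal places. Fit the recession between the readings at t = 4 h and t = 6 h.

K_d ≈ 0.006

Between t = 4 h and t = 6 h the flow falls from 17.3 to 11.3 cfs over 2×1 h = 2 h.
Per-interval ratio K = (11.3/17.3)^(1/2) = 0.8082; K_d = K^(24/1) = 0.006.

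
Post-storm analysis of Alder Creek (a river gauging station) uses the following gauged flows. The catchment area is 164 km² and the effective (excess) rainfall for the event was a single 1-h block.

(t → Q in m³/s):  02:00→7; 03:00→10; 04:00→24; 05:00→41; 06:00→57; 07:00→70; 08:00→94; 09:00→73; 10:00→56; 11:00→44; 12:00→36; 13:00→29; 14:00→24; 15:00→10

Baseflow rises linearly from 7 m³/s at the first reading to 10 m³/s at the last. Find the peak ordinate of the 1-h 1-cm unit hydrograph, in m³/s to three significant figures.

Direct runoff: 0.00, 2.77, 16.54, 33.31, 49.08, 61.85, 85.62, 64.38, 47.15, 34.92, 26.69, 19.46, 14.23, 0.00 m³/s; ΣQ_DR = 456.0 m³/s, peak = 85.62 m³/s.
Runoff depth d = ΣQ_DR·Δt / A = 456.0 × 3600 / (164 km²) = 10.01 mm.
The 1-cm UH is the DRH scaled by (10 mm)/d, so U_p = 85.62 × 10/10.01 = 85.5 m³/s.

U_p ≈ 85.5 m³/s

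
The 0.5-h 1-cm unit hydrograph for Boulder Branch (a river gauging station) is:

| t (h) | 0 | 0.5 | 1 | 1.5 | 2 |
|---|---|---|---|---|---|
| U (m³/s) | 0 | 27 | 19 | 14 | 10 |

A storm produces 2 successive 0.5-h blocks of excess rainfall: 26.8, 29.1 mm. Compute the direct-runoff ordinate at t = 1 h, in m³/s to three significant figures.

By discrete convolution, Q_j = Σ (P_i / 10 mm) · U_{j−i}.
At t = 1 h (j=2): Q = (26.8/10)·19 + (29.1/10)·27 = 129 m³/s.

Q ≈ 129 m³/s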